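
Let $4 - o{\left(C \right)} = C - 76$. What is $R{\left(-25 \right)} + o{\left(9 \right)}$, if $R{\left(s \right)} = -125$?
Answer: $-54$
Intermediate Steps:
$o{\left(C \right)} = 80 - C$ ($o{\left(C \right)} = 4 - \left(C - 76\right) = 4 - \left(-76 + C\right) = 80 - C$)
$R{\left(-25 \right)} + o{\left(9 \right)} = -125 + \left(80 - 9\right) = -125 + 71 = -54$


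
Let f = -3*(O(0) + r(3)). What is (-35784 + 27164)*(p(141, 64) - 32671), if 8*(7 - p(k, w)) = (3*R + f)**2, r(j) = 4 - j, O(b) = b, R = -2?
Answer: 563301915/2 ≈ 2.8165e+8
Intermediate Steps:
f = -3 (f = -3*(0 + (4 - 1*3)) = -3*(0 + (4 - 3)) = -3*(0 + 1) = -3*1 = -3)
p(k, w) = -25/8 (p(k, w) = 7 - (3*(-2) - 3)**2/8 = 7 - (-6 - 3)**2/8 = 7 - 1/8*(-9)**2 = 7 - 1/8*81 = 7 - 81/8 = -25/8)
(-35784 + 27164)*(p(141, 64) - 32671) = (-35784 + 27164)*(-25/8 - 32671) = -8620*(-261393/8) = 563301915/2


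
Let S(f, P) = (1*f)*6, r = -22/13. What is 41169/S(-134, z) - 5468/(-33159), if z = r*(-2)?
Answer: -453575533/8886612 ≈ -51.040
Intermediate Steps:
r = -22/13 (r = -22*1/13 = -22/13 ≈ -1.6923)
z = 44/13 (z = -22/13*(-2) = 44/13 ≈ 3.3846)
S(f, P) = 6*f (S(f, P) = f*6 = 6*f)
41169/S(-134, z) - 5468/(-33159) = 41169/((6*(-134))) - 5468/(-33159) = 41169/(-804) - 5468*(-1/33159) = 41169*(-1/804) + 5468/33159 = -13723/268 + 5468/33159 = -453575533/8886612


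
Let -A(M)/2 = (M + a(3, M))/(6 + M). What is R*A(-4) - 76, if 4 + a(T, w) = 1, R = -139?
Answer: -1049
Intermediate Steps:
a(T, w) = -3 (a(T, w) = -4 + 1 = -3)
A(M) = -2*(-3 + M)/(6 + M) (A(M) = -2*(M - 3)/(6 + M) = -2*(-3 + M)/(6 + M))
R*A(-4) - 76 = -278*(3 - 1*(-4))/(6 - 4) - 76 = -278*(3 + 4)/2 - 76 = -278*7/2 - 76 = -139*7 - 76 = -973 - 76 = -1049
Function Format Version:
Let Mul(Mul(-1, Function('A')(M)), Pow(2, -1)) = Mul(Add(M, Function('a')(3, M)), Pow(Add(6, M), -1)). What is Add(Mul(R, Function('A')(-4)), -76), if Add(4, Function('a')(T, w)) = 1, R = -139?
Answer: -1049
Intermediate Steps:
Function('a')(T, w) = -3 (Function('a')(T, w) = Add(-4, 1) = -3)
Function('A')(M) = Mul(-2, Pow(Add(6, M), -1), Add(-3, M)) (Function('A')(M) = Mul(-2, Mul(Add(M, -3), Pow(Add(6, M), -1))) = Mul(-2, Mul(Add(-3, M), Pow(Add(6, M), -1))) = Mul(-2, Mul(Pow(Add(6, M), -1), Add(-3, M))) = Mul(-2, Pow(Add(6, M), -1), Add(-3, M)))
Add(Mul(R, Function('A')(-4)), -76) = Add(Mul(-139, Mul(2, Pow(Add(6, -4), -1), Add(3, Mul(-1, -4)))), -76) = Add(Mul(-139, Mul(2, Pow(2, -1), Add(3, 4))), -76) = Add(Mul(-139, Mul(2, Rational(1, 2), 7)), -76) = Add(Mul(-139, 7), -76) = Add(-973, -76) = -1049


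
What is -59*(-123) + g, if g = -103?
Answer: 7154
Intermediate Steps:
-59*(-123) + g = -59*(-123) - 103 = 7257 - 103 = 7154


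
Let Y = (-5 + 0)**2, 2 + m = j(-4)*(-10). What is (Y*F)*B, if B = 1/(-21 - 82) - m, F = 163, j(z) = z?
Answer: -15953625/103 ≈ -1.5489e+5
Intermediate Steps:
m = 38 (m = -2 - 4*(-10) = -2 + 40 = 38)
B = -3915/103 (B = 1/(-21 - 82) - 1*38 = 1/(-103) - 38 = -1/103 - 38 = -3915/103 ≈ -38.010)
Y = 25 (Y = (-5)**2 = 25)
(Y*F)*B = (25*163)*(-3915/103) = 4075*(-3915/103) = -15953625/103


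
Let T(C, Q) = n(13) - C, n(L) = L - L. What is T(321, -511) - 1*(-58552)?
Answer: 58231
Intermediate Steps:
n(L) = 0
T(C, Q) = -C (T(C, Q) = 0 - C = -C)
T(321, -511) - 1*(-58552) = -1*321 - 1*(-58552) = -321 + 58552 = 58231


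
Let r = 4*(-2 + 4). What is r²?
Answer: 64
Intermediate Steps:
r = 8 (r = 4*2 = 8)
r² = 8² = 64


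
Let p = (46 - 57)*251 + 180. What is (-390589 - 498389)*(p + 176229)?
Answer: -154369251744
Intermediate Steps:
p = -2581 (p = -11*251 + 180 = -2761 + 180 = -2581)
(-390589 - 498389)*(p + 176229) = (-390589 - 498389)*(-2581 + 176229) = -888978*173648 = -154369251744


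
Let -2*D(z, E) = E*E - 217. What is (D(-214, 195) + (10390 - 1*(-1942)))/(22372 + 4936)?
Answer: -1643/6827 ≈ -0.24066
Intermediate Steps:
D(z, E) = 217/2 - E**2/2 (D(z, E) = -(E*E - 217)/2 = -(E**2 - 217)/2 = -(-217 + E**2)/2 = 217/2 - E**2/2)
(D(-214, 195) + (10390 - 1*(-1942)))/(22372 + 4936) = ((217/2 - 1/2*195**2) + (10390 - 1*(-1942)))/(22372 + 4936) = ((217/2 - 1/2*38025) + (10390 + 1942))/27308 = ((217/2 - 38025/2) + 12332)*(1/27308) = (-18904 + 12332)*(1/27308) = -6572*1/27308 = -1643/6827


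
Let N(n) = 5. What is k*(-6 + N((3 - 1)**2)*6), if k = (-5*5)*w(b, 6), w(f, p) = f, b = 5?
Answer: -3000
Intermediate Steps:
k = -125 (k = -5*5*5 = -25*5 = -125)
k*(-6 + N((3 - 1)**2)*6) = -125*(-6 + 5*6) = -125*(-6 + 30) = -125*24 = -3000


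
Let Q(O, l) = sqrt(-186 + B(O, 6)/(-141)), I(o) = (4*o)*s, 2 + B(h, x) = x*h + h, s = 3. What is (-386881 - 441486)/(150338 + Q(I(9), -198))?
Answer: -8779720182243/1593406767692 + 828367*I*sqrt(951045)/1593406767692 ≈ -5.51 + 0.00050699*I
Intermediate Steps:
B(h, x) = -2 + h + h*x (B(h, x) = -2 + (x*h + h) = -2 + (h*x + h) = -2 + (h + h*x) = -2 + h + h*x)
I(o) = 12*o (I(o) = (4*o)*3 = 12*o)
Q(O, l) = sqrt(-26224/141 - 7*O/141) (Q(O, l) = sqrt(-186 + (-2 + O + O*6)/(-141)) = sqrt(-186 + (-2 + O + 6*O)*(-1/141)) = sqrt(-186 + (-2 + 7*O)*(-1/141)) = sqrt(-186 + (2/141 - 7*O/141)) = sqrt(-26224/141 - 7*O/141))
(-386881 - 441486)/(150338 + Q(I(9), -198)) = (-386881 - 441486)/(150338 + sqrt(-3697584 - 11844*9)/141) = -828367/(150338 + sqrt(-3697584 - 987*108)/141) = -828367/(150338 + sqrt(-3697584 - 106596)/141) = -828367/(150338 + sqrt(-3804180)/141) = -828367/(150338 + (2*I*sqrt(951045))/141) = -828367/(150338 + 2*I*sqrt(951045)/141)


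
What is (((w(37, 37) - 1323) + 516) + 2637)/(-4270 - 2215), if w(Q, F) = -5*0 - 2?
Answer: -1828/6485 ≈ -0.28188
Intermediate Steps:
w(Q, F) = -2 (w(Q, F) = 0 - 2 = -2)
(((w(37, 37) - 1323) + 516) + 2637)/(-4270 - 2215) = (((-2 - 1323) + 516) + 2637)/(-4270 - 2215) = ((-1325 + 516) + 2637)/(-6485) = (-809 + 2637)*(-1/6485) = 1828*(-1/6485) = -1828/6485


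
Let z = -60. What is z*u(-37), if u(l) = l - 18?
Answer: 3300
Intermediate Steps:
u(l) = -18 + l
z*u(-37) = -60*(-18 - 37) = -60*(-55) = 3300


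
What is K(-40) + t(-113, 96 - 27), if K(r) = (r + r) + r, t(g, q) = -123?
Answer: -243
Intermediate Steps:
K(r) = 3*r (K(r) = 2*r + r = 3*r)
K(-40) + t(-113, 96 - 27) = 3*(-40) - 123 = -120 - 123 = -243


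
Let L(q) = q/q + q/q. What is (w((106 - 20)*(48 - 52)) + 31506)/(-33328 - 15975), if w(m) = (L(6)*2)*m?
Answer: -30130/49303 ≈ -0.61112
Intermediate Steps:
L(q) = 2 (L(q) = 1 + 1 = 2)
w(m) = 4*m (w(m) = (2*2)*m = 4*m)
(w((106 - 20)*(48 - 52)) + 31506)/(-33328 - 15975) = (4*((106 - 20)*(48 - 52)) + 31506)/(-33328 - 15975) = (4*(86*(-4)) + 31506)/(-49303) = (4*(-344) + 31506)*(-1/49303) = (-1376 + 31506)*(-1/49303) = 30130*(-1/49303) = -30130/49303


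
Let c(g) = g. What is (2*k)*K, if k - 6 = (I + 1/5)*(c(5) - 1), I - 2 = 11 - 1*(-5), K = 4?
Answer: 3152/5 ≈ 630.40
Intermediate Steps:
I = 18 (I = 2 + (11 - 1*(-5)) = 2 + (11 + 5) = 2 + 16 = 18)
k = 394/5 (k = 6 + (18 + 1/5)*(5 - 1) = 6 + (18 + ⅕)*4 = 6 + (91/5)*4 = 6 + 364/5 = 394/5 ≈ 78.800)
(2*k)*K = (2*(394/5))*4 = (788/5)*4 = 3152/5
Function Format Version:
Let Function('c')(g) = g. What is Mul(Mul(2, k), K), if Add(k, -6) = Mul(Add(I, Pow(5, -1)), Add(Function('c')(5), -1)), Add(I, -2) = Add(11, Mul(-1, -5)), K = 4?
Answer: Rational(3152, 5) ≈ 630.40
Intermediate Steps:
I = 18 (I = Add(2, Add(11, Mul(-1, -5))) = Add(2, Add(11, 5)) = Add(2, 16) = 18)
k = Rational(394, 5) (k = Add(6, Mul(Add(18, Pow(5, -1)), Add(5, -1))) = Add(6, Mul(Add(18, Rational(1, 5)), 4)) = Add(6, Mul(Rational(91, 5), 4)) = Add(6, Rational(364, 5)) = Rational(394, 5) ≈ 78.800)
Mul(Mul(2, k), K) = Mul(Mul(2, Rational(394, 5)), 4) = Mul(Rational(788, 5), 4) = Rational(3152, 5)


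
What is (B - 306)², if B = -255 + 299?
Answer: 68644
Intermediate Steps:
B = 44
(B - 306)² = (44 - 306)² = (-262)² = 68644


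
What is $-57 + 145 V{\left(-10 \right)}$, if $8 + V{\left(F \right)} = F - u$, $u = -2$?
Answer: $-2377$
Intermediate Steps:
$V{\left(F \right)} = -6 + F$ ($V{\left(F \right)} = -8 + \left(F - -2\right) = -8 + \left(F + 2\right) = -8 + \left(2 + F\right) = -6 + F$)
$-57 + 145 V{\left(-10 \right)} = -57 + 145 \left(-6 - 10\right) = -57 + 145 \left(-16\right) = -57 - 2320 = -2377$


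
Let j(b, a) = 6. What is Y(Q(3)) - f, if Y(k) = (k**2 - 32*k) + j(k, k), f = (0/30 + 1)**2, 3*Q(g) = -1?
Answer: 142/9 ≈ 15.778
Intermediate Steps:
Q(g) = -1/3 (Q(g) = (1/3)*(-1) = -1/3)
f = 1 (f = (0*(1/30) + 1)**2 = (0 + 1)**2 = 1**2 = 1)
Y(k) = 6 + k**2 - 32*k (Y(k) = (k**2 - 32*k) + 6 = 6 + k**2 - 32*k)
Y(Q(3)) - f = (6 + (-1/3)**2 - 32*(-1/3)) - 1*1 = (6 + 1/9 + 32/3) - 1 = 151/9 - 1 = 142/9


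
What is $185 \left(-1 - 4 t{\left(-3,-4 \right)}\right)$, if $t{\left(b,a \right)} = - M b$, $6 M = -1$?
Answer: $185$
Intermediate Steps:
$M = - \frac{1}{6}$ ($M = \frac{1}{6} \left(-1\right) = - \frac{1}{6} \approx -0.16667$)
$t{\left(b,a \right)} = \frac{b}{6}$ ($t{\left(b,a \right)} = \left(-1\right) \left(- \frac{1}{6}\right) b = \frac{b}{6}$)
$185 \left(-1 - 4 t{\left(-3,-4 \right)}\right) = 185 \left(-1 - 4 \cdot \frac{1}{6} \left(-3\right)\right) = 185 \left(-1 - -2\right) = 185 \left(-1 + 2\right) = 185 \cdot 1 = 185$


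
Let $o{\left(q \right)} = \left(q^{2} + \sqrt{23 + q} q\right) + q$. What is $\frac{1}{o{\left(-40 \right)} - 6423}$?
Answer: $\frac{i}{- 4863 i + 40 \sqrt{17}} \approx -0.0002054 + 6.9659 \cdot 10^{-6} i$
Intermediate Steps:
$o{\left(q \right)} = q + q^{2} + q \sqrt{23 + q}$ ($o{\left(q \right)} = \left(q^{2} + q \sqrt{23 + q}\right) + q = q + q^{2} + q \sqrt{23 + q}$)
$\frac{1}{o{\left(-40 \right)} - 6423} = \frac{1}{- 40 \left(1 - 40 + \sqrt{23 - 40}\right) - 6423} = \frac{1}{- 40 \left(1 - 40 + \sqrt{-17}\right) - 6423} = \frac{1}{- 40 \left(1 - 40 + i \sqrt{17}\right) - 6423} = \frac{1}{- 40 \left(-39 + i \sqrt{17}\right) - 6423} = \frac{1}{\left(1560 - 40 i \sqrt{17}\right) - 6423} = \frac{1}{-4863 - 40 i \sqrt{17}}$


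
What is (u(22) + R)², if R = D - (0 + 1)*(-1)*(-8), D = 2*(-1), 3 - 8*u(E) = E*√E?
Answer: 16577/64 + 847*√22/16 ≈ 507.31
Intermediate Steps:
u(E) = 3/8 - E^(3/2)/8 (u(E) = 3/8 - E*√E/8 = 3/8 - E^(3/2)/8)
D = -2
R = -10 (R = -2 - (0 + 1)*(-1)*(-8) = -2 - (-1)*(-8) = -2 - 1*(-1)*(-8) = -2 + 1*(-8) = -2 - 8 = -10)
(u(22) + R)² = ((3/8 - 11*√22/4) - 10)² = (-77/8 - 11*√22/4)²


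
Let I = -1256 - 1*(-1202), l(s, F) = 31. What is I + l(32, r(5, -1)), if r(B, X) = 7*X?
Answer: -23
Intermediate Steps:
I = -54 (I = -1256 + 1202 = -54)
I + l(32, r(5, -1)) = -54 + 31 = -23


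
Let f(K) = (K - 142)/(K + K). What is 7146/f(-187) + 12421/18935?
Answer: 7229977607/889945 ≈ 8124.1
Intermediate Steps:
f(K) = (-142 + K)/(2*K) (f(K) = (-142 + K)/((2*K)) = (-142 + K)*(1/(2*K)) = (-142 + K)/(2*K))
7146/f(-187) + 12421/18935 = 7146/(((1/2)*(-142 - 187)/(-187))) + 12421/18935 = 7146/(((1/2)*(-1/187)*(-329))) + 12421*(1/18935) = 7146/(329/374) + 12421/18935 = 7146*(374/329) + 12421/18935 = 2672604/329 + 12421/18935 = 7229977607/889945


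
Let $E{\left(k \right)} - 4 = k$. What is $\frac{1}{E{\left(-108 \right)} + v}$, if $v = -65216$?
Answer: $- \frac{1}{65320} \approx -1.5309 \cdot 10^{-5}$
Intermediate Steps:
$E{\left(k \right)} = 4 + k$
$\frac{1}{E{\left(-108 \right)} + v} = \frac{1}{\left(4 - 108\right) - 65216} = \frac{1}{-104 - 65216} = \frac{1}{-65320} = - \frac{1}{65320}$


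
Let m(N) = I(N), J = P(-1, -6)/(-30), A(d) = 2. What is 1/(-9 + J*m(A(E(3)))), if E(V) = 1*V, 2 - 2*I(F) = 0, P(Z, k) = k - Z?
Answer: -6/53 ≈ -0.11321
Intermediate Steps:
I(F) = 1 (I(F) = 1 - ½*0 = 1 + 0 = 1)
E(V) = V
J = ⅙ (J = (-6 - 1*(-1))/(-30) = (-6 + 1)*(-1/30) = -5*(-1/30) = ⅙ ≈ 0.16667)
m(N) = 1
1/(-9 + J*m(A(E(3)))) = 1/(-9 + (⅙)*1) = 1/(-9 + ⅙) = 1/(-53/6) = -6/53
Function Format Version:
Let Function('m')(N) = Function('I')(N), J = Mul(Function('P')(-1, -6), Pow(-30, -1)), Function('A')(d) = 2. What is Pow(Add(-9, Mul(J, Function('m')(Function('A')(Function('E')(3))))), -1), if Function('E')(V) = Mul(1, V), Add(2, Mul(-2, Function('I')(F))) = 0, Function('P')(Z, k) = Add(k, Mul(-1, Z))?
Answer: Rational(-6, 53) ≈ -0.11321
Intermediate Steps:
Function('I')(F) = 1 (Function('I')(F) = Add(1, Mul(Rational(-1, 2), 0)) = Add(1, 0) = 1)
Function('E')(V) = V
J = Rational(1, 6) (J = Mul(Add(-6, Mul(-1, -1)), Pow(-30, -1)) = Mul(Add(-6, 1), Rational(-1, 30)) = Mul(-5, Rational(-1, 30)) = Rational(1, 6) ≈ 0.16667)
Function('m')(N) = 1
Pow(Add(-9, Mul(J, Function('m')(Function('A')(Function('E')(3))))), -1) = Pow(Add(-9, Mul(Rational(1, 6), 1)), -1) = Pow(Add(-9, Rational(1, 6)), -1) = Pow(Rational(-53, 6), -1) = Rational(-6, 53)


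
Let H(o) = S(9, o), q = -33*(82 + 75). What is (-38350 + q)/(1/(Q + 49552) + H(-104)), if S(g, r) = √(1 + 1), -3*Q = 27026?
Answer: 15884026590/29587713791 - 643991384713900*√2/29587713791 ≈ -30781.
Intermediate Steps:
Q = -27026/3 (Q = -⅓*27026 = -27026/3 ≈ -9008.7)
S(g, r) = √2
q = -5181 (q = -33*157 = -5181)
H(o) = √2
(-38350 + q)/(1/(Q + 49552) + H(-104)) = (-38350 - 5181)/(1/(-27026/3 + 49552) + √2) = -43531/(1/(121630/3) + √2) = -43531/(3/121630 + √2)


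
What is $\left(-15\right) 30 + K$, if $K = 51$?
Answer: $-399$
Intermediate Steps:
$\left(-15\right) 30 + K = \left(-15\right) 30 + 51 = -450 + 51 = -399$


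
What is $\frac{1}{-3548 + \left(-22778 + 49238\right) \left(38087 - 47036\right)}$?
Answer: $- \frac{1}{236794088} \approx -4.2231 \cdot 10^{-9}$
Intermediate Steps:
$\frac{1}{-3548 + \left(-22778 + 49238\right) \left(38087 - 47036\right)} = \frac{1}{-3548 + 26460 \left(-8949\right)} = \frac{1}{-3548 - 236790540} = \frac{1}{-236794088} = - \frac{1}{236794088}$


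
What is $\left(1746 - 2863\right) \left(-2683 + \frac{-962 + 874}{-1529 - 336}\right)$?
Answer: $\frac{5589140719}{1865} \approx 2.9969 \cdot 10^{6}$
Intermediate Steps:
$\left(1746 - 2863\right) \left(-2683 + \frac{-962 + 874}{-1529 - 336}\right) = - 1117 \left(-2683 - \frac{88}{-1865}\right) = - 1117 \left(-2683 - - \frac{88}{1865}\right) = - 1117 \left(-2683 + \frac{88}{1865}\right) = \left(-1117\right) \left(- \frac{5003707}{1865}\right) = \frac{5589140719}{1865}$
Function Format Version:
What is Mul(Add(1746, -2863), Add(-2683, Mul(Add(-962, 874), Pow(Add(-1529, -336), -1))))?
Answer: Rational(5589140719, 1865) ≈ 2.9969e+6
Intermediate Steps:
Mul(Add(1746, -2863), Add(-2683, Mul(Add(-962, 874), Pow(Add(-1529, -336), -1)))) = Mul(-1117, Add(-2683, Mul(-88, Pow(-1865, -1)))) = Mul(-1117, Add(-2683, Mul(-88, Rational(-1, 1865)))) = Mul(-1117, Add(-2683, Rational(88, 1865))) = Mul(-1117, Rational(-5003707, 1865)) = Rational(5589140719, 1865)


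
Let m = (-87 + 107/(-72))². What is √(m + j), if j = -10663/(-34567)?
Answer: √48501559077273913/2488824 ≈ 88.488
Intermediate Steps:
m = 40589641/5184 (m = (-87 + 107*(-1/72))² = (-87 - 107/72)² = (-6371/72)² = 40589641/5184 ≈ 7829.8)
j = 10663/34567 (j = -10663*(-1/34567) = 10663/34567 ≈ 0.30847)
√(m + j) = √(40589641/5184 + 10663/34567) = √(1403117397439/179195328) = √48501559077273913/2488824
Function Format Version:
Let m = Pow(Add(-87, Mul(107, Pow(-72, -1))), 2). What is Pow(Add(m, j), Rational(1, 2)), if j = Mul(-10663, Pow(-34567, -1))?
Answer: Mul(Rational(1, 2488824), Pow(48501559077273913, Rational(1, 2))) ≈ 88.488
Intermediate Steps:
m = Rational(40589641, 5184) (m = Pow(Add(-87, Mul(107, Rational(-1, 72))), 2) = Pow(Add(-87, Rational(-107, 72)), 2) = Pow(Rational(-6371, 72), 2) = Rational(40589641, 5184) ≈ 7829.8)
j = Rational(10663, 34567) (j = Mul(-10663, Rational(-1, 34567)) = Rational(10663, 34567) ≈ 0.30847)
Pow(Add(m, j), Rational(1, 2)) = Pow(Add(Rational(40589641, 5184), Rational(10663, 34567)), Rational(1, 2)) = Pow(Rational(1403117397439, 179195328), Rational(1, 2)) = Mul(Rational(1, 2488824), Pow(48501559077273913, Rational(1, 2)))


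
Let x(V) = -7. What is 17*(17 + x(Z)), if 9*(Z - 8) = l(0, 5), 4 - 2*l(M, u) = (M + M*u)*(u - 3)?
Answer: 170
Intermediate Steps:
l(M, u) = 2 - (-3 + u)*(M + M*u)/2 (l(M, u) = 2 - (M + M*u)*(u - 3)/2 = 2 - (M + M*u)*(-3 + u)/2 = 2 - (-3 + u)*(M + M*u)/2)
Z = 74/9 (Z = 8 + (2 + (3/2)*0 + 0*5 - 1/2*0*5**2)/9 = 8 + (2 + 0 + 0 - 1/2*0*25)/9 = 8 + (2 + 0 + 0 + 0)/9 = 8 + (1/9)*2 = 8 + 2/9 = 74/9 ≈ 8.2222)
17*(17 + x(Z)) = 17*(17 - 7) = 17*10 = 170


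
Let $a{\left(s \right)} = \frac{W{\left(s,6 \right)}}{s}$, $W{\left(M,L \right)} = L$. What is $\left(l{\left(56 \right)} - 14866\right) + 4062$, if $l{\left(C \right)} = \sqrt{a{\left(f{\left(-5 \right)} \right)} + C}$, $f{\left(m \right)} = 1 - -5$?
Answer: $-10804 + \sqrt{57} \approx -10796.0$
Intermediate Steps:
$f{\left(m \right)} = 6$ ($f{\left(m \right)} = 1 + 5 = 6$)
$a{\left(s \right)} = \frac{6}{s}$
$l{\left(C \right)} = \sqrt{1 + C}$ ($l{\left(C \right)} = \sqrt{\frac{6}{6} + C} = \sqrt{6 \cdot \frac{1}{6} + C} = \sqrt{1 + C}$)
$\left(l{\left(56 \right)} - 14866\right) + 4062 = \left(\sqrt{1 + 56} - 14866\right) + 4062 = \left(\sqrt{57} - 14866\right) + 4062 = \left(-14866 + \sqrt{57}\right) + 4062 = -10804 + \sqrt{57}$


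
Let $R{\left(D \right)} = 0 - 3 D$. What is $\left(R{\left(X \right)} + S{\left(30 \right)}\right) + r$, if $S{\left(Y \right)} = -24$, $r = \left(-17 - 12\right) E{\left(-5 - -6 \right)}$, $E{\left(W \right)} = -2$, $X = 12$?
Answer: $-2$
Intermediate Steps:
$R{\left(D \right)} = - 3 D$
$r = 58$ ($r = \left(-17 - 12\right) \left(-2\right) = \left(-29\right) \left(-2\right) = 58$)
$\left(R{\left(X \right)} + S{\left(30 \right)}\right) + r = \left(\left(-3\right) 12 - 24\right) + 58 = \left(-36 - 24\right) + 58 = -60 + 58 = -2$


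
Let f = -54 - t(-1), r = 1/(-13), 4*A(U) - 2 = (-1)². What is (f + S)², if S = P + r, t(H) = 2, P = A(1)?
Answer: 8277129/2704 ≈ 3061.1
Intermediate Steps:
A(U) = ¾ (A(U) = ½ + (¼)*(-1)² = ½ + (¼)*1 = ½ + ¼ = ¾)
P = ¾ ≈ 0.75000
r = -1/13 ≈ -0.076923
S = 35/52 (S = ¾ - 1/13 = 35/52 ≈ 0.67308)
f = -56 (f = -54 - 1*2 = -54 - 2 = -56)
(f + S)² = (-56 + 35/52)² = (-2877/52)² = 8277129/2704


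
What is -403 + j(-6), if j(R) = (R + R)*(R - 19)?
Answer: -103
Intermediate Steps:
j(R) = 2*R*(-19 + R) (j(R) = (2*R)*(-19 + R) = 2*R*(-19 + R))
-403 + j(-6) = -403 + 2*(-6)*(-19 - 6) = -403 + 2*(-6)*(-25) = -403 + 300 = -103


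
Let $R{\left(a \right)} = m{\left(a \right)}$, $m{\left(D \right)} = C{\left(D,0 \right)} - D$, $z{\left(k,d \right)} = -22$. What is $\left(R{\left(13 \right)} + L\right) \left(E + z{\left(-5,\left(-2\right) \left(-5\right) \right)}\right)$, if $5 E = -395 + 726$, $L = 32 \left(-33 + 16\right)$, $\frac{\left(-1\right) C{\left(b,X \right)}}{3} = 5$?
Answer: $- \frac{126412}{5} \approx -25282.0$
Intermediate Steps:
$C{\left(b,X \right)} = -15$ ($C{\left(b,X \right)} = \left(-3\right) 5 = -15$)
$m{\left(D \right)} = -15 - D$
$R{\left(a \right)} = -15 - a$
$L = -544$ ($L = 32 \left(-17\right) = -544$)
$E = \frac{331}{5}$ ($E = \frac{-395 + 726}{5} = \frac{1}{5} \cdot 331 = \frac{331}{5} \approx 66.2$)
$\left(R{\left(13 \right)} + L\right) \left(E + z{\left(-5,\left(-2\right) \left(-5\right) \right)}\right) = \left(\left(-15 - 13\right) - 544\right) \left(\frac{331}{5} - 22\right) = \left(\left(-15 - 13\right) - 544\right) \frac{221}{5} = \left(-28 - 544\right) \frac{221}{5} = \left(-572\right) \frac{221}{5} = - \frac{126412}{5}$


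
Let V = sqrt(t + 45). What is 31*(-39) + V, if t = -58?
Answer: -1209 + I*sqrt(13) ≈ -1209.0 + 3.6056*I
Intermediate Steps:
V = I*sqrt(13) (V = sqrt(-58 + 45) = sqrt(-13) = I*sqrt(13) ≈ 3.6056*I)
31*(-39) + V = 31*(-39) + I*sqrt(13) = -1209 + I*sqrt(13)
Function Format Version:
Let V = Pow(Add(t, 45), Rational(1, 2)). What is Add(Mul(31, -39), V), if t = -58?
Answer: Add(-1209, Mul(I, Pow(13, Rational(1, 2)))) ≈ Add(-1209.0, Mul(3.6056, I))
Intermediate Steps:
V = Mul(I, Pow(13, Rational(1, 2))) (V = Pow(Add(-58, 45), Rational(1, 2)) = Pow(-13, Rational(1, 2)) = Mul(I, Pow(13, Rational(1, 2))) ≈ Mul(3.6056, I))
Add(Mul(31, -39), V) = Add(Mul(31, -39), Mul(I, Pow(13, Rational(1, 2)))) = Add(-1209, Mul(I, Pow(13, Rational(1, 2))))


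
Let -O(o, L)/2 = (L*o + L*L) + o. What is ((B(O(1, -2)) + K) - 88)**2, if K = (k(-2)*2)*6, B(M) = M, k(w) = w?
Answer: 13924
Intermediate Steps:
O(o, L) = -2*o - 2*L**2 - 2*L*o (O(o, L) = -2*((L*o + L*L) + o) = -2*((L*o + L**2) + o) = -2*((L**2 + L*o) + o) = -2*(o + L**2 + L*o) = -2*o - 2*L**2 - 2*L*o)
K = -24 (K = -2*2*6 = -4*6 = -24)
((B(O(1, -2)) + K) - 88)**2 = (((-2*1 - 2*(-2)**2 - 2*(-2)*1) - 24) - 88)**2 = (((-2 - 2*4 + 4) - 24) - 88)**2 = (((-2 - 8 + 4) - 24) - 88)**2 = ((-6 - 24) - 88)**2 = (-30 - 88)**2 = (-118)**2 = 13924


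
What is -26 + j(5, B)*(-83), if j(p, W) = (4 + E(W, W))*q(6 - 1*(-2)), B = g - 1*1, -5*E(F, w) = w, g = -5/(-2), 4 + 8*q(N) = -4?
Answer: 2811/10 ≈ 281.10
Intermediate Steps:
q(N) = -1 (q(N) = -1/2 + (1/8)*(-4) = -1/2 - 1/2 = -1)
g = 5/2 (g = -5*(-1/2) = 5/2 ≈ 2.5000)
E(F, w) = -w/5
B = 3/2 (B = 5/2 - 1*1 = 5/2 - 1 = 3/2 ≈ 1.5000)
j(p, W) = -4 + W/5 (j(p, W) = (4 - W/5)*(-1) = -4 + W/5)
-26 + j(5, B)*(-83) = -26 + (-4 + (1/5)*(3/2))*(-83) = -26 + (-4 + 3/10)*(-83) = -26 - 37/10*(-83) = -26 + 3071/10 = 2811/10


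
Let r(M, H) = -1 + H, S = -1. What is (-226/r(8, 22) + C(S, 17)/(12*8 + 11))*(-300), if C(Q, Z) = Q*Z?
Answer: 2453900/749 ≈ 3276.2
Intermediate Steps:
(-226/r(8, 22) + C(S, 17)/(12*8 + 11))*(-300) = (-226/(-1 + 22) + (-1*17)/(12*8 + 11))*(-300) = (-226/21 - 17/(96 + 11))*(-300) = (-226*1/21 - 17/107)*(-300) = (-226/21 - 17*1/107)*(-300) = (-226/21 - 17/107)*(-300) = -24539/2247*(-300) = 2453900/749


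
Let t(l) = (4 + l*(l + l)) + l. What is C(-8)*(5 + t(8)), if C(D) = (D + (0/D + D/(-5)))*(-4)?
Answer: 3712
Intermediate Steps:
t(l) = 4 + l + 2*l**2 (t(l) = (4 + l*(2*l)) + l = (4 + 2*l**2) + l = 4 + l + 2*l**2)
C(D) = -16*D/5 (C(D) = (D + (0 + D*(-1/5)))*(-4) = (D + (0 - D/5))*(-4) = (D - D/5)*(-4) = (4*D/5)*(-4) = -16*D/5)
C(-8)*(5 + t(8)) = (-16/5*(-8))*(5 + (4 + 8 + 2*8**2)) = 128*(5 + (4 + 8 + 2*64))/5 = 128*(5 + (4 + 8 + 128))/5 = 128*(5 + 140)/5 = (128/5)*145 = 3712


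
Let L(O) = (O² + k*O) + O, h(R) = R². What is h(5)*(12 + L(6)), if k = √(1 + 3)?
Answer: 1650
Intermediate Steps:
k = 2 (k = √4 = 2)
L(O) = O² + 3*O (L(O) = (O² + 2*O) + O = O² + 3*O)
h(5)*(12 + L(6)) = 5²*(12 + 6*(3 + 6)) = 25*(12 + 6*9) = 25*(12 + 54) = 25*66 = 1650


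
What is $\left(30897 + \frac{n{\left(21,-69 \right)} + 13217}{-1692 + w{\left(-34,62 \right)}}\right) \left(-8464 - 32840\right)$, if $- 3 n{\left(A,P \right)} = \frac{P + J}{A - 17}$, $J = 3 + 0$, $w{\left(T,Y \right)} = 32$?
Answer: $- \frac{105894776997}{83} \approx -1.2758 \cdot 10^{9}$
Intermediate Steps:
$J = 3$
$n{\left(A,P \right)} = - \frac{3 + P}{3 \left(-17 + A\right)}$ ($n{\left(A,P \right)} = - \frac{\left(P + 3\right) \frac{1}{A - 17}}{3} = - \frac{\left(3 + P\right) \frac{1}{-17 + A}}{3} = - \frac{\frac{1}{-17 + A} \left(3 + P\right)}{3} = - \frac{3 + P}{3 \left(-17 + A\right)}$)
$\left(30897 + \frac{n{\left(21,-69 \right)} + 13217}{-1692 + w{\left(-34,62 \right)}}\right) \left(-8464 - 32840\right) = \left(30897 + \frac{\frac{-3 - -69}{3 \left(-17 + 21\right)} + 13217}{-1692 + 32}\right) \left(-8464 - 32840\right) = \left(30897 + \frac{\frac{-3 + 69}{3 \cdot 4} + 13217}{-1660}\right) \left(-41304\right) = \left(30897 + \left(\frac{1}{3} \cdot \frac{1}{4} \cdot 66 + 13217\right) \left(- \frac{1}{1660}\right)\right) \left(-41304\right) = \left(30897 + \left(\frac{11}{2} + 13217\right) \left(- \frac{1}{1660}\right)\right) \left(-41304\right) = \left(30897 + \frac{26445}{2} \left(- \frac{1}{1660}\right)\right) \left(-41304\right) = \left(30897 - \frac{5289}{664}\right) \left(-41304\right) = \frac{20510319}{664} \left(-41304\right) = - \frac{105894776997}{83}$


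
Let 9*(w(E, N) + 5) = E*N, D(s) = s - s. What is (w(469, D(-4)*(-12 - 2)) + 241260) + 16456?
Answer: 257711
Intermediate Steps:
D(s) = 0
w(E, N) = -5 + E*N/9 (w(E, N) = -5 + (E*N)/9 = -5 + E*N/9)
(w(469, D(-4)*(-12 - 2)) + 241260) + 16456 = ((-5 + (⅑)*469*(0*(-12 - 2))) + 241260) + 16456 = ((-5 + (⅑)*469*(0*(-14))) + 241260) + 16456 = ((-5 + (⅑)*469*0) + 241260) + 16456 = ((-5 + 0) + 241260) + 16456 = (-5 + 241260) + 16456 = 241255 + 16456 = 257711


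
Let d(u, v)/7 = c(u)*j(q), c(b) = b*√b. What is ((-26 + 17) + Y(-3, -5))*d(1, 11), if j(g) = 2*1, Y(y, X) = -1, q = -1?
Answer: -140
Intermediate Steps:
j(g) = 2
c(b) = b^(3/2)
d(u, v) = 14*u^(3/2) (d(u, v) = 7*(u^(3/2)*2) = 7*(2*u^(3/2)) = 14*u^(3/2))
((-26 + 17) + Y(-3, -5))*d(1, 11) = ((-26 + 17) - 1)*(14*1^(3/2)) = (-9 - 1)*(14*1) = -10*14 = -140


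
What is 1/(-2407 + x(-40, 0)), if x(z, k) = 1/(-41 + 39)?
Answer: -2/4815 ≈ -0.00041537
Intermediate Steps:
x(z, k) = -½ (x(z, k) = 1/(-2) = -½)
1/(-2407 + x(-40, 0)) = 1/(-2407 - ½) = 1/(-4815/2) = -2/4815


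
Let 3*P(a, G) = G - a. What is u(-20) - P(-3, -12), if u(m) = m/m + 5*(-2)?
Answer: -6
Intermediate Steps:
P(a, G) = -a/3 + G/3 (P(a, G) = (G - a)/3 = -a/3 + G/3)
u(m) = -9 (u(m) = 1 - 10 = -9)
u(-20) - P(-3, -12) = -9 - (-1/3*(-3) + (1/3)*(-12)) = -9 - (1 - 4) = -9 - 1*(-3) = -9 + 3 = -6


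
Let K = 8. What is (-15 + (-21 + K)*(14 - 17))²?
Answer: 576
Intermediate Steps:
(-15 + (-21 + K)*(14 - 17))² = (-15 + (-21 + 8)*(14 - 17))² = (-15 - 13*(-3))² = (-15 + 39)² = 24² = 576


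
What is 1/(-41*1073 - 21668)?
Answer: -1/65661 ≈ -1.5230e-5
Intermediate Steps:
1/(-41*1073 - 21668) = 1/(-43993 - 21668) = 1/(-65661) = -1/65661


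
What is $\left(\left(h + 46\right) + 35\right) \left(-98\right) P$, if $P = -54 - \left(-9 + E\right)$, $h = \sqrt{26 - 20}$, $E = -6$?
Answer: $309582 + 3822 \sqrt{6} \approx 3.1894 \cdot 10^{5}$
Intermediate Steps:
$h = \sqrt{6} \approx 2.4495$
$P = -39$ ($P = -54 - \left(-9 - 6\right) = -54 - -15 = -54 + 15 = -39$)
$\left(\left(h + 46\right) + 35\right) \left(-98\right) P = \left(\left(\sqrt{6} + 46\right) + 35\right) \left(-98\right) \left(-39\right) = \left(\left(46 + \sqrt{6}\right) + 35\right) \left(-98\right) \left(-39\right) = \left(81 + \sqrt{6}\right) \left(-98\right) \left(-39\right) = \left(-7938 - 98 \sqrt{6}\right) \left(-39\right) = 309582 + 3822 \sqrt{6}$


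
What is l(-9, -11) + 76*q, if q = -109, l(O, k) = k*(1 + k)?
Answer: -8174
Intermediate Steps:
l(-9, -11) + 76*q = -11*(1 - 11) + 76*(-109) = -11*(-10) - 8284 = 110 - 8284 = -8174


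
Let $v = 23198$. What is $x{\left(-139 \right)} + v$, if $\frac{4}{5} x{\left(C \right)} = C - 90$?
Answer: $\frac{91647}{4} \approx 22912.0$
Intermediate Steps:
$x{\left(C \right)} = - \frac{225}{2} + \frac{5 C}{4}$ ($x{\left(C \right)} = \frac{5 \left(C - 90\right)}{4} = \frac{5 \left(-90 + C\right)}{4} = - \frac{225}{2} + \frac{5 C}{4}$)
$x{\left(-139 \right)} + v = \left(- \frac{225}{2} + \frac{5}{4} \left(-139\right)\right) + 23198 = \left(- \frac{225}{2} - \frac{695}{4}\right) + 23198 = - \frac{1145}{4} + 23198 = \frac{91647}{4}$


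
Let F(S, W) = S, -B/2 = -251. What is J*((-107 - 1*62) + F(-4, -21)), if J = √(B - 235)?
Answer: -173*√267 ≈ -2826.8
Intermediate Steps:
B = 502 (B = -2*(-251) = 502)
J = √267 (J = √(502 - 235) = √267 ≈ 16.340)
J*((-107 - 1*62) + F(-4, -21)) = √267*((-107 - 1*62) - 4) = √267*((-107 - 62) - 4) = √267*(-169 - 4) = √267*(-173) = -173*√267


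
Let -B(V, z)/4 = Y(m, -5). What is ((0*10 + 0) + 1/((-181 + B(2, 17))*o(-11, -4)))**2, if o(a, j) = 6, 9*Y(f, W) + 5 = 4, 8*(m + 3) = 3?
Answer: 9/10562500 ≈ 8.5207e-7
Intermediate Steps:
m = -21/8 (m = -3 + (1/8)*3 = -3 + 3/8 = -21/8 ≈ -2.6250)
Y(f, W) = -1/9 (Y(f, W) = -5/9 + (1/9)*4 = -5/9 + 4/9 = -1/9)
B(V, z) = 4/9 (B(V, z) = -4*(-1/9) = 4/9)
((0*10 + 0) + 1/((-181 + B(2, 17))*o(-11, -4)))**2 = ((0*10 + 0) + 1/((-181 + 4/9)*6))**2 = ((0 + 0) + (1/6)/(-1625/9))**2 = (0 - 9/1625*1/6)**2 = (0 - 3/3250)**2 = (-3/3250)**2 = 9/10562500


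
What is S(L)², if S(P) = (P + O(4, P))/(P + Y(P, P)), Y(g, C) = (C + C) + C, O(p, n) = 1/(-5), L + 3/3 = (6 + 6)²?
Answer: 127449/2044900 ≈ 0.062325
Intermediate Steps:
L = 143 (L = -1 + (6 + 6)² = -1 + 12² = -1 + 144 = 143)
O(p, n) = -⅕
Y(g, C) = 3*C (Y(g, C) = 2*C + C = 3*C)
S(P) = (-⅕ + P)/(4*P) (S(P) = (P - ⅕)/(P + 3*P) = (-⅕ + P)/((4*P)) = (-⅕ + P)*(1/(4*P)) = (-⅕ + P)/(4*P))
S(L)² = ((1/20)*(-1 + 5*143)/143)² = ((1/20)*(1/143)*(-1 + 715))² = ((1/20)*(1/143)*714)² = (357/1430)² = 127449/2044900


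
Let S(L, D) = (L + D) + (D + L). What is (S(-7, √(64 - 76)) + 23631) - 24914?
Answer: -1297 + 4*I*√3 ≈ -1297.0 + 6.9282*I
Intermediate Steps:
S(L, D) = 2*D + 2*L (S(L, D) = (D + L) + (D + L) = 2*D + 2*L)
(S(-7, √(64 - 76)) + 23631) - 24914 = ((2*√(64 - 76) + 2*(-7)) + 23631) - 24914 = ((2*√(-12) - 14) + 23631) - 24914 = ((2*(2*I*√3) - 14) + 23631) - 24914 = ((4*I*√3 - 14) + 23631) - 24914 = ((-14 + 4*I*√3) + 23631) - 24914 = (23617 + 4*I*√3) - 24914 = -1297 + 4*I*√3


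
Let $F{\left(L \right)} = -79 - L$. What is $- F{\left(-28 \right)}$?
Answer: $51$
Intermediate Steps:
$- F{\left(-28 \right)} = - (-79 - -28) = - (-79 + 28) = \left(-1\right) \left(-51\right) = 51$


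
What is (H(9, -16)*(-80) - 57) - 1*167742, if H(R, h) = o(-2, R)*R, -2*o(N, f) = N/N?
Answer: -167439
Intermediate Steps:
o(N, f) = -½ (o(N, f) = -N/(2*N) = -½*1 = -½)
H(R, h) = -R/2
(H(9, -16)*(-80) - 57) - 1*167742 = (-½*9*(-80) - 57) - 1*167742 = (-9/2*(-80) - 57) - 167742 = (360 - 57) - 167742 = 303 - 167742 = -167439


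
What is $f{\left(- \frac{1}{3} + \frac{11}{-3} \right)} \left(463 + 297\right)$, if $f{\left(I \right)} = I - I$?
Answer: $0$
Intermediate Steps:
$f{\left(I \right)} = 0$
$f{\left(- \frac{1}{3} + \frac{11}{-3} \right)} \left(463 + 297\right) = 0 \left(463 + 297\right) = 0 \cdot 760 = 0$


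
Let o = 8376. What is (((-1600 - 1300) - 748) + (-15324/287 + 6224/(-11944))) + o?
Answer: 2002803430/428491 ≈ 4674.1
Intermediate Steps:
(((-1600 - 1300) - 748) + (-15324/287 + 6224/(-11944))) + o = (((-1600 - 1300) - 748) + (-15324/287 + 6224/(-11944))) + 8376 = ((-2900 - 748) + (-15324*1/287 + 6224*(-1/11944))) + 8376 = (-3648 + (-15324/287 - 778/1493)) + 8376 = (-3648 - 23102018/428491) + 8376 = -1586237186/428491 + 8376 = 2002803430/428491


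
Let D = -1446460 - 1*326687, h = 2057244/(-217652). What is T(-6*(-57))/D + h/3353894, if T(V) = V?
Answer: -21108462503547/107863743901478878 ≈ -0.00019570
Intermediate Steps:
h = -514311/54413 (h = 2057244*(-1/217652) = -514311/54413 ≈ -9.4520)
D = -1773147 (D = -1446460 - 326687 = -1773147)
T(-6*(-57))/D + h/3353894 = -6*(-57)/(-1773147) - 514311/54413/3353894 = 342*(-1/1773147) - 514311/54413*1/3353894 = -114/591049 - 514311/182495434222 = -21108462503547/107863743901478878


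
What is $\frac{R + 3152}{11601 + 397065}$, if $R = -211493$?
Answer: $- \frac{69447}{136222} \approx -0.50981$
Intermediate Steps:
$\frac{R + 3152}{11601 + 397065} = \frac{-211493 + 3152}{11601 + 397065} = - \frac{208341}{408666} = \left(-208341\right) \frac{1}{408666} = - \frac{69447}{136222}$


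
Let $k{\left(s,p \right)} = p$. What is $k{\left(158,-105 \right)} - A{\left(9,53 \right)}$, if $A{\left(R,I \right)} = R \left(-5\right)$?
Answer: $-60$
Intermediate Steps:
$A{\left(R,I \right)} = - 5 R$
$k{\left(158,-105 \right)} - A{\left(9,53 \right)} = -105 - \left(-5\right) 9 = -105 - -45 = -105 + 45 = -60$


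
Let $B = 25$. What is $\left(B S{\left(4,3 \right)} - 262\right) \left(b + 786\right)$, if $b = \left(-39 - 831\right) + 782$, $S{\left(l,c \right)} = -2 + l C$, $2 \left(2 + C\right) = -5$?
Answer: $-531876$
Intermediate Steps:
$C = - \frac{9}{2}$ ($C = -2 + \frac{1}{2} \left(-5\right) = -2 - \frac{5}{2} = - \frac{9}{2} \approx -4.5$)
$S{\left(l,c \right)} = -2 - \frac{9 l}{2}$ ($S{\left(l,c \right)} = -2 + l \left(- \frac{9}{2}\right) = -2 - \frac{9 l}{2}$)
$b = -88$ ($b = -870 + 782 = -88$)
$\left(B S{\left(4,3 \right)} - 262\right) \left(b + 786\right) = \left(25 \left(-2 - 18\right) - 262\right) \left(-88 + 786\right) = \left(25 \left(-2 - 18\right) - 262\right) 698 = \left(25 \left(-20\right) - 262\right) 698 = \left(-500 - 262\right) 698 = \left(-762\right) 698 = -531876$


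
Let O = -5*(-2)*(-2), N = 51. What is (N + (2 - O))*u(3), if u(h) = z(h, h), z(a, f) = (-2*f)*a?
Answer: -1314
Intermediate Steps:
z(a, f) = -2*a*f
u(h) = -2*h**2 (u(h) = -2*h*h = -2*h**2)
O = -20 (O = 10*(-2) = -20)
(N + (2 - O))*u(3) = (51 + (2 - 1*(-20)))*(-2*3**2) = (51 + (2 + 20))*(-2*9) = (51 + 22)*(-18) = 73*(-18) = -1314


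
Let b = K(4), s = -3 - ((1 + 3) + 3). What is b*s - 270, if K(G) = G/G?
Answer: -280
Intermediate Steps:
s = -10 (s = -3 - (4 + 3) = -3 - 1*7 = -3 - 7 = -10)
K(G) = 1
b = 1
b*s - 270 = 1*(-10) - 270 = -10 - 270 = -280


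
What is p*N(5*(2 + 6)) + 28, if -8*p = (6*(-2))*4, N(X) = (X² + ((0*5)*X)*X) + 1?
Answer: 9634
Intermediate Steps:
N(X) = 1 + X² (N(X) = (X² + (0*X)*X) + 1 = (X² + 0*X) + 1 = (X² + 0) + 1 = X² + 1 = 1 + X²)
p = 6 (p = -6*(-2)*4/8 = -(-3)*4/2 = -⅛*(-48) = 6)
p*N(5*(2 + 6)) + 28 = 6*(1 + (5*(2 + 6))²) + 28 = 6*(1 + (5*8)²) + 28 = 6*(1 + 40²) + 28 = 6*(1 + 1600) + 28 = 6*1601 + 28 = 9606 + 28 = 9634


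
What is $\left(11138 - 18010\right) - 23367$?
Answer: $-30239$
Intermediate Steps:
$\left(11138 - 18010\right) - 23367 = -6872 - 23367 = -30239$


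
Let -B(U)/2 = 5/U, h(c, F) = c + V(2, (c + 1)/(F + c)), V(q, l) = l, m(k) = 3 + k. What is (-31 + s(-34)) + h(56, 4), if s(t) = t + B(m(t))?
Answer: -4791/620 ≈ -7.7274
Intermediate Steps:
h(c, F) = c + (1 + c)/(F + c) (h(c, F) = c + (c + 1)/(F + c) = c + (1 + c)/(F + c))
B(U) = -10/U
s(t) = t - 10/(3 + t)
(-31 + s(-34)) + h(56, 4) = (-31 + (-10 - 34*(3 - 34))/(3 - 34)) + (1 + 56 + 56*(4 + 56))/(4 + 56) = (-31 + (-10 - 34*(-31))/(-31)) + (1 + 56 + 56*60)/60 = (-31 - (-10 + 1054)/31) + (1 + 56 + 3360)/60 = (-31 - 1/31*1044) + (1/60)*3417 = (-31 - 1044/31) + 1139/20 = -2005/31 + 1139/20 = -4791/620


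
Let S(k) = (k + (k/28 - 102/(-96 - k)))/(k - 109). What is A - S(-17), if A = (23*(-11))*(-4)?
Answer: 282020453/278712 ≈ 1011.9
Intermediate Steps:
S(k) = (-102/(-96 - k) + 29*k/28)/(-109 + k) (S(k) = (k + (k*(1/28) - 102/(-96 - k)))/(-109 + k) = (k + (k/28 - 102/(-96 - k)))/(-109 + k) = (k + (-102/(-96 - k) + k/28))/(-109 + k) = (-102/(-96 - k) + 29*k/28)/(-109 + k))
A = 1012 (A = -253*(-4) = 1012)
A - S(-17) = 1012 - (2856 + 29*(-17)**2 + 2784*(-17))/(28*(-10464 + (-17)**2 - 13*(-17))) = 1012 - (2856 + 29*289 - 47328)/(28*(-10464 + 289 + 221)) = 1012 - (2856 + 8381 - 47328)/(28*(-9954)) = 1012 - (-1)*(-36091)/(28*9954) = 1012 - 1*36091/278712 = 1012 - 36091/278712 = 282020453/278712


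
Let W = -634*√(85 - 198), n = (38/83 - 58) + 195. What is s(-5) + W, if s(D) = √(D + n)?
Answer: √912502/83 - 634*I*√113 ≈ 11.509 - 6739.5*I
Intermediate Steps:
n = 11409/83 (n = (38*(1/83) - 58) + 195 = (38/83 - 58) + 195 = -4776/83 + 195 = 11409/83 ≈ 137.46)
s(D) = √(11409/83 + D) (s(D) = √(D + 11409/83) = √(11409/83 + D))
W = -634*I*√113 ≈ -6739.5*I
s(-5) + W = √(946947 + 6889*(-5))/83 - 634*I*√113 = √(946947 - 34445)/83 - 634*I*√113 = √912502/83 - 634*I*√113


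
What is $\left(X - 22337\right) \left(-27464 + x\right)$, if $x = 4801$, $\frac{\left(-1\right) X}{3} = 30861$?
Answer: $2604431960$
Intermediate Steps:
$X = -92583$ ($X = \left(-3\right) 30861 = -92583$)
$\left(X - 22337\right) \left(-27464 + x\right) = \left(-92583 - 22337\right) \left(-27464 + 4801\right) = \left(-114920\right) \left(-22663\right) = 2604431960$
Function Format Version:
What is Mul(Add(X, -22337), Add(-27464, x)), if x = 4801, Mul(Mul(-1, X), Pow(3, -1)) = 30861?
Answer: 2604431960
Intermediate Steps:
X = -92583 (X = Mul(-3, 30861) = -92583)
Mul(Add(X, -22337), Add(-27464, x)) = Mul(Add(-92583, -22337), Add(-27464, 4801)) = Mul(-114920, -22663) = 2604431960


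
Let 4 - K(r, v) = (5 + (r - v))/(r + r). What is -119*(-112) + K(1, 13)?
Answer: 26671/2 ≈ 13336.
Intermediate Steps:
K(r, v) = 4 - (5 + r - v)/(2*r) (K(r, v) = 4 - (5 + (r - v))/(r + r) = 4 - (5 + r - v)/(2*r))
-119*(-112) + K(1, 13) = -119*(-112) + (½)*(-5 + 13 + 7*1)/1 = 13328 + (½)*1*(-5 + 13 + 7) = 13328 + (½)*1*15 = 13328 + 15/2 = 26671/2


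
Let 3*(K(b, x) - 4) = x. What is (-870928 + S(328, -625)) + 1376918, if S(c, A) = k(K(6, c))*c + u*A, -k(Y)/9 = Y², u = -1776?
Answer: -36300810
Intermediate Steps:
K(b, x) = 4 + x/3
k(Y) = -9*Y²
S(c, A) = -1776*A - 9*c*(4 + c/3)² (S(c, A) = (-9*(4 + c/3)²)*c - 1776*A = -9*c*(4 + c/3)² - 1776*A = -1776*A - 9*c*(4 + c/3)²)
(-870928 + S(328, -625)) + 1376918 = (-870928 + (-1776*(-625) - 1*328*(12 + 328)²)) + 1376918 = (-870928 + (1110000 - 1*328*340²)) + 1376918 = (-870928 + (1110000 - 1*328*115600)) + 1376918 = (-870928 + (1110000 - 37916800)) + 1376918 = (-870928 - 36806800) + 1376918 = -37677728 + 1376918 = -36300810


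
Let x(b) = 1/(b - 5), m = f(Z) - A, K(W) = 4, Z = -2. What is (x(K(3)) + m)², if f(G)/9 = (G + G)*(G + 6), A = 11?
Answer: 24336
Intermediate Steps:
f(G) = 18*G*(6 + G) (f(G) = 9*((G + G)*(G + 6)) = 9*((2*G)*(6 + G)) = 9*(2*G*(6 + G)) = 18*G*(6 + G))
m = -155 (m = 18*(-2)*(6 - 2) - 1*11 = 18*(-2)*4 - 11 = -144 - 11 = -155)
x(b) = 1/(-5 + b)
(x(K(3)) + m)² = (1/(-5 + 4) - 155)² = (1/(-1) - 155)² = (-1 - 155)² = (-156)² = 24336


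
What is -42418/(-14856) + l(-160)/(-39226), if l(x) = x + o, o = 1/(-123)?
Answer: 17079221875/5973099924 ≈ 2.8594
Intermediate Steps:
o = -1/123 ≈ -0.0081301
l(x) = -1/123 + x (l(x) = x - 1/123 = -1/123 + x)
-42418/(-14856) + l(-160)/(-39226) = -42418/(-14856) + (-1/123 - 160)/(-39226) = -42418*(-1/14856) - 19681/123*(-1/39226) = 21209/7428 + 19681/4824798 = 17079221875/5973099924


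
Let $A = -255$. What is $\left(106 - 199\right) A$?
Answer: $23715$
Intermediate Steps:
$\left(106 - 199\right) A = \left(106 - 199\right) \left(-255\right) = \left(-93\right) \left(-255\right) = 23715$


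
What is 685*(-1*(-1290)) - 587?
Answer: 883063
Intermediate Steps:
685*(-1*(-1290)) - 587 = 685*1290 - 587 = 883650 - 587 = 883063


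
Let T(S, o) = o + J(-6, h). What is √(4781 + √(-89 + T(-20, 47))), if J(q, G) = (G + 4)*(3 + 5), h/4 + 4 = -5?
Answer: √(4781 + I*√298) ≈ 69.145 + 0.125*I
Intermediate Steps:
h = -36 (h = -16 + 4*(-5) = -16 - 20 = -36)
J(q, G) = 32 + 8*G (J(q, G) = (4 + G)*8 = 32 + 8*G)
T(S, o) = -256 + o (T(S, o) = o + (32 + 8*(-36)) = o + (32 - 288) = o - 256 = -256 + o)
√(4781 + √(-89 + T(-20, 47))) = √(4781 + √(-89 + (-256 + 47))) = √(4781 + √(-89 - 209)) = √(4781 + √(-298)) = √(4781 + I*√298)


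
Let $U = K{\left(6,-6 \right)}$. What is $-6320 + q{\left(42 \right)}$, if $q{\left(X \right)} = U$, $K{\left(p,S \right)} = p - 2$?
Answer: $-6316$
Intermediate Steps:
$K{\left(p,S \right)} = -2 + p$
$U = 4$ ($U = -2 + 6 = 4$)
$q{\left(X \right)} = 4$
$-6320 + q{\left(42 \right)} = -6320 + 4 = -6316$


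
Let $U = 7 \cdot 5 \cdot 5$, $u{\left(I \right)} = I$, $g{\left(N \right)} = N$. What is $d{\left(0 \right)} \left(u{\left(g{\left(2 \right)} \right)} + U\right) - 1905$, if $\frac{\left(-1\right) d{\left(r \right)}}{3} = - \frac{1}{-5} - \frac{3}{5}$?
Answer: $- \frac{8463}{5} \approx -1692.6$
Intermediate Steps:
$d{\left(r \right)} = \frac{6}{5}$ ($d{\left(r \right)} = - 3 \left(- \frac{1}{-5} - \frac{3}{5}\right) = - 3 \left(\left(-1\right) \left(- \frac{1}{5}\right) - \frac{3}{5}\right) = - 3 \left(\frac{1}{5} - \frac{3}{5}\right) = \left(-3\right) \left(- \frac{2}{5}\right) = \frac{6}{5}$)
$U = 175$ ($U = 7 \cdot 25 = 175$)
$d{\left(0 \right)} \left(u{\left(g{\left(2 \right)} \right)} + U\right) - 1905 = \frac{6 \left(2 + 175\right)}{5} - 1905 = \frac{6}{5} \cdot 177 - 1905 = \frac{1062}{5} - 1905 = - \frac{8463}{5}$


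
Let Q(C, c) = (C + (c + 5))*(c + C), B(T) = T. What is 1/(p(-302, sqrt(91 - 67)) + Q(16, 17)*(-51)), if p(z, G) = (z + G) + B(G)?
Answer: -2008/129026045 - sqrt(6)/1032208360 ≈ -1.5565e-5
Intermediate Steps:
Q(C, c) = (C + c)*(5 + C + c) (Q(C, c) = (C + (5 + c))*(C + c) = (5 + C + c)*(C + c) = (C + c)*(5 + C + c))
p(z, G) = z + 2*G (p(z, G) = (z + G) + G = (G + z) + G = z + 2*G)
1/(p(-302, sqrt(91 - 67)) + Q(16, 17)*(-51)) = 1/((-302 + 2*sqrt(91 - 67)) + (16**2 + 17**2 + 5*16 + 5*17 + 2*16*17)*(-51)) = 1/((-302 + 2*sqrt(24)) + (256 + 289 + 80 + 85 + 544)*(-51)) = 1/((-302 + 2*(2*sqrt(6))) + 1254*(-51)) = 1/((-302 + 4*sqrt(6)) - 63954) = 1/(-64256 + 4*sqrt(6))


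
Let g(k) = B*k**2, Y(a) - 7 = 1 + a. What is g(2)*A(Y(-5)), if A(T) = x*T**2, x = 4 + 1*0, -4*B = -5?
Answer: 180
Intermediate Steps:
B = 5/4 (B = -1/4*(-5) = 5/4 ≈ 1.2500)
x = 4 (x = 4 + 0 = 4)
Y(a) = 8 + a (Y(a) = 7 + (1 + a) = 8 + a)
g(k) = 5*k**2/4
A(T) = 4*T**2
g(2)*A(Y(-5)) = ((5/4)*2**2)*(4*(8 - 5)**2) = ((5/4)*4)*(4*3**2) = 5*(4*9) = 5*36 = 180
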